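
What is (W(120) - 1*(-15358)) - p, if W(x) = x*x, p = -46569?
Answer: 76327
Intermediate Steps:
W(x) = x²
(W(120) - 1*(-15358)) - p = (120² - 1*(-15358)) - 1*(-46569) = (14400 + 15358) + 46569 = 29758 + 46569 = 76327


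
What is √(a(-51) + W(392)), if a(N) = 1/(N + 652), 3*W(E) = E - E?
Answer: √601/601 ≈ 0.040791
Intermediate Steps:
W(E) = 0 (W(E) = (E - E)/3 = (⅓)*0 = 0)
a(N) = 1/(652 + N)
√(a(-51) + W(392)) = √(1/(652 - 51) + 0) = √(1/601 + 0) = √(1/601) = √601/601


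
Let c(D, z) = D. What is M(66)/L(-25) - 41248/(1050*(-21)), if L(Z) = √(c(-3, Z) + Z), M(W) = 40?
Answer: 20624/11025 - 20*I*√7/7 ≈ 1.8707 - 7.5593*I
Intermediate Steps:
L(Z) = √(-3 + Z)
M(66)/L(-25) - 41248/(1050*(-21)) = 40/(√(-3 - 25)) - 41248/(1050*(-21)) = 40/(√(-28)) - 41248/(-22050) = 40/((2*I*√7)) - 41248*(-1/22050) = 40*(-I*√7/14) + 20624/11025 = -20*I*√7/7 + 20624/11025 = 20624/11025 - 20*I*√7/7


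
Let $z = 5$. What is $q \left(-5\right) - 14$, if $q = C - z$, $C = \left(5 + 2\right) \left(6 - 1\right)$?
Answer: $-164$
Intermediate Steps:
$C = 35$ ($C = 7 \cdot 5 = 35$)
$q = 30$ ($q = 35 - 5 = 30$)
$q \left(-5\right) - 14 = 30 \left(-5\right) - 14 = -150 - 14 = -164$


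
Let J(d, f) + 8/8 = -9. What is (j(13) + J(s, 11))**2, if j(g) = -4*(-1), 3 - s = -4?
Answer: 36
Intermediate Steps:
s = 7 (s = 3 - 1*(-4) = 3 + 4 = 7)
j(g) = 4
J(d, f) = -10 (J(d, f) = -1 - 9 = -10)
(j(13) + J(s, 11))**2 = (4 - 10)**2 = (-6)**2 = 36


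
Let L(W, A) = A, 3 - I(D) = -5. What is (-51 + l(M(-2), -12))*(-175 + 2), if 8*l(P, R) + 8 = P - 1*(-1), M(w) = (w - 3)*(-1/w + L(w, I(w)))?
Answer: 158295/16 ≈ 9893.4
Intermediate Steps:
I(D) = 8 (I(D) = 3 - 1*(-5) = 3 + 5 = 8)
M(w) = (-3 + w)*(8 - 1/w) (M(w) = (w - 3)*(-1/w + 8) = (-3 + w)*(8 - 1/w))
l(P, R) = -7/8 + P/8 (l(P, R) = -1 + (P - 1*(-1))/8 = -1 + (P + 1)/8 = -1 + (1 + P)/8 = -1 + (⅛ + P/8) = -7/8 + P/8)
(-51 + l(M(-2), -12))*(-175 + 2) = (-51 + (-7/8 + (-25 + 3/(-2) + 8*(-2))/8))*(-175 + 2) = (-51 + (-7/8 + (-25 + 3*(-½) - 16)/8))*(-173) = (-51 + (-7/8 + (-25 - 3/2 - 16)/8))*(-173) = (-51 + (-7/8 + (⅛)*(-85/2)))*(-173) = (-51 + (-7/8 - 85/16))*(-173) = (-51 - 99/16)*(-173) = -915/16*(-173) = 158295/16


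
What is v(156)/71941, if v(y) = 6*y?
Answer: 936/71941 ≈ 0.013011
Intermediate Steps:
v(156)/71941 = (6*156)/71941 = 936*(1/71941) = 936/71941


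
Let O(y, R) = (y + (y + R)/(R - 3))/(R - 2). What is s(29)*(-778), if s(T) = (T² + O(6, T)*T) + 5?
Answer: -233178659/351 ≈ -6.6433e+5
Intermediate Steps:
O(y, R) = (y + (R + y)/(-3 + R))/(-2 + R)
s(T) = 5 + T² + T*(-12 + 7*T)/(6 + T² - 5*T) (s(T) = (T² + ((T - 2*6 + T*6)/(6 + T² - 5*T))*T) + 5 = (T² + ((T - 12 + 6*T)/(6 + T² - 5*T))*T) + 5 = (T² + ((-12 + 7*T)/(6 + T² - 5*T))*T) + 5 = (T² + T*(-12 + 7*T)/(6 + T² - 5*T)) + 5 = 5 + T² + T*(-12 + 7*T)/(6 + T² - 5*T))
s(29)*(-778) = ((30 + 29⁴ - 37*29 - 5*29³ + 18*29²)/(6 + 29² - 5*29))*(-778) = ((30 + 707281 - 1073 - 5*24389 + 18*841)/(6 + 841 - 145))*(-778) = ((30 + 707281 - 1073 - 121945 + 15138)/702)*(-778) = ((1/702)*599431)*(-778) = (599431/702)*(-778) = -233178659/351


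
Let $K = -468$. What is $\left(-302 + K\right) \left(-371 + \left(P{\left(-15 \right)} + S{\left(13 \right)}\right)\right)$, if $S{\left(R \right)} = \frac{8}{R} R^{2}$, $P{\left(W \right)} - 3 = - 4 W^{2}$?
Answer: $896280$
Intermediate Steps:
$P{\left(W \right)} = 3 - 4 W^{2}$
$S{\left(R \right)} = 8 R$
$\left(-302 + K\right) \left(-371 + \left(P{\left(-15 \right)} + S{\left(13 \right)}\right)\right) = \left(-302 - 468\right) \left(-371 + \left(\left(3 - 4 \left(-15\right)^{2}\right) + 8 \cdot 13\right)\right) = - 770 \left(-371 + \left(\left(3 - 900\right) + 104\right)\right) = - 770 \left(-371 + \left(-897 + 104\right)\right) = - 770 \left(-371 - 793\right) = \left(-770\right) \left(-1164\right) = 896280$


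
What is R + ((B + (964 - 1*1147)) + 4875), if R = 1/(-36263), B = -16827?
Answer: -440051506/36263 ≈ -12135.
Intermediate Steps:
R = -1/36263 ≈ -2.7576e-5
R + ((B + (964 - 1*1147)) + 4875) = -1/36263 + ((-16827 + (964 - 1*1147)) + 4875) = -1/36263 + ((-16827 + (964 - 1147)) + 4875) = -1/36263 + ((-16827 - 183) + 4875) = -1/36263 + (-17010 + 4875) = -1/36263 - 12135 = -440051506/36263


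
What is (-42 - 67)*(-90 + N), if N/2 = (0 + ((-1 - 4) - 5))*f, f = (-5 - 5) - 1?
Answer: -14170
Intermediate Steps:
f = -11 (f = -10 - 1 = -11)
N = 220 (N = 2*((0 + ((-1 - 4) - 5))*(-11)) = 2*((0 + (-5 - 5))*(-11)) = 2*((0 - 10)*(-11)) = 2*(-10*(-11)) = 2*110 = 220)
(-42 - 67)*(-90 + N) = (-42 - 67)*(-90 + 220) = -109*130 = -14170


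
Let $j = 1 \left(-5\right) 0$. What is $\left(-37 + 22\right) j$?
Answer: $0$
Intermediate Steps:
$j = 0$ ($j = \left(-5\right) 0 = 0$)
$\left(-37 + 22\right) j = \left(-37 + 22\right) 0 = \left(-15\right) 0 = 0$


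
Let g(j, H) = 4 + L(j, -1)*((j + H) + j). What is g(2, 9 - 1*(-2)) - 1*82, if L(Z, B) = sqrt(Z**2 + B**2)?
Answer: -78 + 15*sqrt(5) ≈ -44.459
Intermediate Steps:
L(Z, B) = sqrt(B**2 + Z**2)
g(j, H) = 4 + sqrt(1 + j**2)*(H + 2*j) (g(j, H) = 4 + sqrt((-1)**2 + j**2)*((j + H) + j) = 4 + sqrt(1 + j**2)*((H + j) + j) = 4 + sqrt(1 + j**2)*(H + 2*j))
g(2, 9 - 1*(-2)) - 1*82 = (4 + (9 - 1*(-2))*sqrt(1 + 2**2) + 2*2*sqrt(1 + 2**2)) - 1*82 = (4 + (9 + 2)*sqrt(1 + 4) + 2*2*sqrt(1 + 4)) - 82 = (4 + 11*sqrt(5) + 2*2*sqrt(5)) - 82 = (4 + 11*sqrt(5) + 4*sqrt(5)) - 82 = (4 + 15*sqrt(5)) - 82 = -78 + 15*sqrt(5)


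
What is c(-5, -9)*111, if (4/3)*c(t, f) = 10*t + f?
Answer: -19647/4 ≈ -4911.8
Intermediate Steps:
c(t, f) = 3*f/4 + 15*t/2 (c(t, f) = 3*(10*t + f)/4 = 3*(f + 10*t)/4 = 3*f/4 + 15*t/2)
c(-5, -9)*111 = ((¾)*(-9) + (15/2)*(-5))*111 = (-27/4 - 75/2)*111 = -177/4*111 = -19647/4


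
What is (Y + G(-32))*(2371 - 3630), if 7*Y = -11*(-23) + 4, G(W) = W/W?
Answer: -332376/7 ≈ -47482.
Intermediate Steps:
G(W) = 1
Y = 257/7 (Y = (-11*(-23) + 4)/7 = (253 + 4)/7 = (⅐)*257 = 257/7 ≈ 36.714)
(Y + G(-32))*(2371 - 3630) = (257/7 + 1)*(2371 - 3630) = (264/7)*(-1259) = -332376/7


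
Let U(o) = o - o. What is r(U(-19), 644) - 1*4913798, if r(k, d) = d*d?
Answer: -4499062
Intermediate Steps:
U(o) = 0
r(k, d) = d²
r(U(-19), 644) - 1*4913798 = 644² - 1*4913798 = 414736 - 4913798 = -4499062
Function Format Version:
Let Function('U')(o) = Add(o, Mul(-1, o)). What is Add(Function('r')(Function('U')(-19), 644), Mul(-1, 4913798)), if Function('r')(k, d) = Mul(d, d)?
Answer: -4499062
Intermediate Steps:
Function('U')(o) = 0
Function('r')(k, d) = Pow(d, 2)
Add(Function('r')(Function('U')(-19), 644), Mul(-1, 4913798)) = Add(Pow(644, 2), Mul(-1, 4913798)) = Add(414736, -4913798) = -4499062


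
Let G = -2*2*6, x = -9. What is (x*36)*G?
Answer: 7776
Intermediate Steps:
G = -24 (G = -4*6 = -24)
(x*36)*G = -9*36*(-24) = -324*(-24) = 7776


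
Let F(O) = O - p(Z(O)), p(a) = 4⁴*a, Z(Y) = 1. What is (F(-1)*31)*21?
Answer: -167307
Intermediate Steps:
p(a) = 256*a
F(O) = -256 + O (F(O) = O - 256 = -256 + O)
(F(-1)*31)*21 = ((-256 - 1)*31)*21 = -257*31*21 = -7967*21 = -167307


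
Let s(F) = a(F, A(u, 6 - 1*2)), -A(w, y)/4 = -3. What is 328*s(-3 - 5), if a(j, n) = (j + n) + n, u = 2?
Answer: 5248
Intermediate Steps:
A(w, y) = 12 (A(w, y) = -4*(-3) = 12)
a(j, n) = j + 2*n
s(F) = 24 + F (s(F) = F + 2*12 = F + 24 = 24 + F)
328*s(-3 - 5) = 328*(24 + (-3 - 5)) = 328*(24 - 8) = 328*16 = 5248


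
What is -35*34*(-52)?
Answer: 61880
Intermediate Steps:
-35*34*(-52) = -1190*(-52) = 61880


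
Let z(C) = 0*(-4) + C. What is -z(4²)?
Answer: -16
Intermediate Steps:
z(C) = C (z(C) = 0 + C = C)
-z(4²) = -1*4² = -1*16 = -16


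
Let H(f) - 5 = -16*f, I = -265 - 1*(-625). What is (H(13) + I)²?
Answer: 24649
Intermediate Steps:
I = 360 (I = -265 + 625 = 360)
H(f) = 5 - 16*f
(H(13) + I)² = ((5 - 16*13) + 360)² = ((5 - 208) + 360)² = (-203 + 360)² = 157² = 24649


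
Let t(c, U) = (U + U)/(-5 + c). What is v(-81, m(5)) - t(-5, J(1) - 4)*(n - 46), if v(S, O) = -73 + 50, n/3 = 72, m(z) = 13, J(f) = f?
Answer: -125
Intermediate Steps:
n = 216 (n = 3*72 = 216)
v(S, O) = -23
t(c, U) = 2*U/(-5 + c) (t(c, U) = (2*U)/(-5 + c) = 2*U/(-5 + c))
v(-81, m(5)) - t(-5, J(1) - 4)*(n - 46) = -23 - 2*(1 - 4)/(-5 - 5)*(216 - 46) = -23 - 2*(-3)/(-10)*170 = -23 - 2*(-3)*(-⅒)*170 = -23 - 3*170/5 = -23 - 1*102 = -23 - 102 = -125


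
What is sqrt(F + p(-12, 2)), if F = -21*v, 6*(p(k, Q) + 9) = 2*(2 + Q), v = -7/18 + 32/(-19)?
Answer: sqrt(51794)/38 ≈ 5.9890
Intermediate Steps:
v = -709/342 (v = -7*1/18 + 32*(-1/19) = -7/18 - 32/19 = -709/342 ≈ -2.0731)
p(k, Q) = -25/3 + Q/3 (p(k, Q) = -9 + (2*(2 + Q))/6 = -9 + (4 + 2*Q)/6 = -9 + (2/3 + Q/3) = -25/3 + Q/3)
F = 4963/114 (F = -21*(-709/342) = 4963/114 ≈ 43.535)
sqrt(F + p(-12, 2)) = sqrt(4963/114 + (-25/3 + (1/3)*2)) = sqrt(4963/114 + (-25/3 + 2/3)) = sqrt(4963/114 - 23/3) = sqrt(1363/38) = sqrt(51794)/38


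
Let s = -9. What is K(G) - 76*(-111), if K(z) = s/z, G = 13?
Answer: 109659/13 ≈ 8435.3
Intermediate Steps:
K(z) = -9/z
K(G) - 76*(-111) = -9/13 - 76*(-111) = -9*1/13 + 8436 = -9/13 + 8436 = 109659/13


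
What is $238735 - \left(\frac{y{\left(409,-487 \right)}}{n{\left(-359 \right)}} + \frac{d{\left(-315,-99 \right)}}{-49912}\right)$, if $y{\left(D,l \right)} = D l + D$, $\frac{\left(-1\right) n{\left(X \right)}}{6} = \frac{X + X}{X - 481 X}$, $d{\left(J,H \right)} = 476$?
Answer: $\frac{6011236137}{734} \approx 8.1897 \cdot 10^{6}$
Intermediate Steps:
$n{\left(X \right)} = \frac{1}{40}$ ($n{\left(X \right)} = - 6 \frac{X + X}{X - 481 X} = - 6 \frac{2 X}{\left(-480\right) X} = - 6 \cdot 2 X \left(- \frac{1}{480 X}\right) = \left(-6\right) \left(- \frac{1}{240}\right) = \frac{1}{40}$)
$y{\left(D,l \right)} = D + D l$
$238735 - \left(\frac{y{\left(409,-487 \right)}}{n{\left(-359 \right)}} + \frac{d{\left(-315,-99 \right)}}{-49912}\right) = 238735 - \left(409 \left(1 - 487\right) \frac{1}{\frac{1}{40}} + \frac{476}{-49912}\right) = 238735 - \left(409 \left(-486\right) 40 + 476 \left(- \frac{1}{49912}\right)\right) = 238735 - \left(\left(-198774\right) 40 - \frac{7}{734}\right) = 238735 - \left(-7950960 - \frac{7}{734}\right) = 238735 - - \frac{5836004647}{734} = 238735 + \frac{5836004647}{734} = \frac{6011236137}{734}$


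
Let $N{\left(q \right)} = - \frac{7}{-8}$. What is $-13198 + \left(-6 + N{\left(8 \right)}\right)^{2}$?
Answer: $- \frac{842991}{64} \approx -13172.0$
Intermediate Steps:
$N{\left(q \right)} = \frac{7}{8}$ ($N{\left(q \right)} = \left(-7\right) \left(- \frac{1}{8}\right) = \frac{7}{8}$)
$-13198 + \left(-6 + N{\left(8 \right)}\right)^{2} = -13198 + \left(-6 + \frac{7}{8}\right)^{2} = -13198 + \left(- \frac{41}{8}\right)^{2} = -13198 + \frac{1681}{64} = - \frac{842991}{64}$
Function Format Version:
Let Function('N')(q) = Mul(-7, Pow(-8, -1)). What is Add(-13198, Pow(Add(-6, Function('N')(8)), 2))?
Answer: Rational(-842991, 64) ≈ -13172.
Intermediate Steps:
Function('N')(q) = Rational(7, 8) (Function('N')(q) = Mul(-7, Rational(-1, 8)) = Rational(7, 8))
Add(-13198, Pow(Add(-6, Function('N')(8)), 2)) = Add(-13198, Pow(Add(-6, Rational(7, 8)), 2)) = Add(-13198, Pow(Rational(-41, 8), 2)) = Add(-13198, Rational(1681, 64)) = Rational(-842991, 64)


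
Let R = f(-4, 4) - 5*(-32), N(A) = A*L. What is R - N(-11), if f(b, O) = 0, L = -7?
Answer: 83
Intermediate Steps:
N(A) = -7*A (N(A) = A*(-7) = -7*A)
R = 160 (R = 0 - 5*(-32) = 0 + 160 = 160)
R - N(-11) = 160 - (-7)*(-11) = 160 - 1*77 = 160 - 77 = 83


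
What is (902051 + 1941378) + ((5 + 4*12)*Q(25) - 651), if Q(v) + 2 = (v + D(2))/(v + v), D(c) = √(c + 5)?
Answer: 5685397/2 + 53*√7/50 ≈ 2.8427e+6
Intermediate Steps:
D(c) = √(5 + c)
Q(v) = -2 + (v + √7)/(2*v) (Q(v) = -2 + (v + √(5 + 2))/(v + v) = -2 + (v + √7)/((2*v)) = -2 + (v + √7)*(1/(2*v)) = -2 + (v + √7)/(2*v))
(902051 + 1941378) + ((5 + 4*12)*Q(25) - 651) = (902051 + 1941378) + ((5 + 4*12)*((½)*(√7 - 3*25)/25) - 651) = 2843429 + ((5 + 48)*((½)*(1/25)*(√7 - 75)) - 651) = 2843429 + (53*((½)*(1/25)*(-75 + √7)) - 651) = 2843429 + (53*(-3/2 + √7/50) - 651) = 2843429 + ((-159/2 + 53*√7/50) - 651) = 2843429 + (-1461/2 + 53*√7/50) = 5685397/2 + 53*√7/50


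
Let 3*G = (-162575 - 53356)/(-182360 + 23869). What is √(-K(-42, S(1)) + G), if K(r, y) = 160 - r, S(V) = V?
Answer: 3*I*√562523389295/158491 ≈ 14.197*I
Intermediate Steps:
G = 71977/158491 (G = ((-162575 - 53356)/(-182360 + 23869))/3 = (-215931/(-158491))/3 = (-215931*(-1/158491))/3 = (⅓)*(215931/158491) = 71977/158491 ≈ 0.45414)
√(-K(-42, S(1)) + G) = √(-(160 - 1*(-42)) + 71977/158491) = √(-(160 + 42) + 71977/158491) = √(-1*202 + 71977/158491) = √(-202 + 71977/158491) = √(-31943205/158491) = 3*I*√562523389295/158491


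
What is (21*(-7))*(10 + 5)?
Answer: -2205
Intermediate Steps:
(21*(-7))*(10 + 5) = -147*15 = -2205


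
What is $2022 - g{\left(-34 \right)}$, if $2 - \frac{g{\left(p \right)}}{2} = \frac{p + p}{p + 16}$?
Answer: $\frac{18230}{9} \approx 2025.6$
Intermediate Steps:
$g{\left(p \right)} = 4 - \frac{4 p}{16 + p}$ ($g{\left(p \right)} = 4 - 2 \frac{p + p}{p + 16} = 4 - 2 \frac{2 p}{16 + p} = 4 - \frac{4 p}{16 + p}$)
$2022 - g{\left(-34 \right)} = 2022 - \frac{64}{16 - 34} = 2022 - \frac{64}{-18} = 2022 - 64 \left(- \frac{1}{18}\right) = 2022 - - \frac{32}{9} = 2022 + \frac{32}{9} = \frac{18230}{9}$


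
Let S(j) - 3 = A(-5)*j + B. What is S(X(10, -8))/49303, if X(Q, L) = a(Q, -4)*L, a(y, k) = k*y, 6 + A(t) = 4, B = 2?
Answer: -635/49303 ≈ -0.012880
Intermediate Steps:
A(t) = -2 (A(t) = -6 + 4 = -2)
X(Q, L) = -4*L*Q (X(Q, L) = (-4*Q)*L = -4*L*Q)
S(j) = 5 - 2*j (S(j) = 3 + (-2*j + 2) = 3 + (2 - 2*j) = 5 - 2*j)
S(X(10, -8))/49303 = (5 - (-8)*(-8)*10)/49303 = (5 - 2*320)*(1/49303) = (5 - 640)*(1/49303) = -635*1/49303 = -635/49303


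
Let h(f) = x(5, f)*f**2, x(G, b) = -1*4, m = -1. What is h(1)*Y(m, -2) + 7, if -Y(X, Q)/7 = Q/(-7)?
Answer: 15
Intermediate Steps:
x(G, b) = -4
h(f) = -4*f**2
Y(X, Q) = Q (Y(X, Q) = -7*Q/(-7) = -7*Q*(-1)/7 = -(-1)*Q = Q)
h(1)*Y(m, -2) + 7 = -4*1**2*(-2) + 7 = -4*1*(-2) + 7 = -4*(-2) + 7 = 8 + 7 = 15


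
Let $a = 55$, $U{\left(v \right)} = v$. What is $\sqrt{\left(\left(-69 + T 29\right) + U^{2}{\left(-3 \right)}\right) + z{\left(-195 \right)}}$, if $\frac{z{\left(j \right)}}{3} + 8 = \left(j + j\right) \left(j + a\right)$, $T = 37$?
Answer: $\sqrt{164789} \approx 405.94$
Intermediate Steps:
$z{\left(j \right)} = -24 + 6 j \left(55 + j\right)$ ($z{\left(j \right)} = -24 + 3 \left(j + j\right) \left(j + 55\right) = -24 + 3 \cdot 2 j \left(55 + j\right) = -24 + 6 j \left(55 + j\right)$)
$\sqrt{\left(\left(-69 + T 29\right) + U^{2}{\left(-3 \right)}\right) + z{\left(-195 \right)}} = \sqrt{\left(\left(-69 + 37 \cdot 29\right) + \left(-3\right)^{2}\right) + \left(-24 + 6 \left(-195\right)^{2} + 330 \left(-195\right)\right)} = \sqrt{\left(\left(-69 + 1073\right) + 9\right) - -163776} = \sqrt{\left(1004 + 9\right) - -163776} = \sqrt{1013 + 163776} = \sqrt{164789}$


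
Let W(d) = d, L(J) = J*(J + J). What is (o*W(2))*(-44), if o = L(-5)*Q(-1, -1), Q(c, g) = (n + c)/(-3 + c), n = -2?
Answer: -3300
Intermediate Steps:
L(J) = 2*J² (L(J) = J*(2*J) = 2*J²)
Q(c, g) = (-2 + c)/(-3 + c)
o = 75/2 (o = (2*(-5)²)*((-2 - 1)/(-3 - 1)) = (2*25)*(-3/(-4)) = 50*(-¼*(-3)) = 50*(¾) = 75/2 ≈ 37.500)
(o*W(2))*(-44) = ((75/2)*2)*(-44) = 75*(-44) = -3300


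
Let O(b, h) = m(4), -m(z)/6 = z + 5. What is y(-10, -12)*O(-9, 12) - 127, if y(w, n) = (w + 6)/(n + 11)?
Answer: -343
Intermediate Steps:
m(z) = -30 - 6*z (m(z) = -6*(z + 5) = -6*(5 + z) = -30 - 6*z)
O(b, h) = -54 (O(b, h) = -30 - 6*4 = -30 - 24 = -54)
y(w, n) = (6 + w)/(11 + n)
y(-10, -12)*O(-9, 12) - 127 = ((6 - 10)/(11 - 12))*(-54) - 127 = (-4/(-1))*(-54) - 127 = -1*(-4)*(-54) - 127 = 4*(-54) - 127 = -216 - 127 = -343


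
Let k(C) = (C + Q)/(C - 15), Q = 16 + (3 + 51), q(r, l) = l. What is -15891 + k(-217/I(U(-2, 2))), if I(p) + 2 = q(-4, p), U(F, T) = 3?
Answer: -3686565/232 ≈ -15890.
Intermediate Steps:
I(p) = -2 + p
Q = 70 (Q = 16 + 54 = 70)
k(C) = (70 + C)/(-15 + C) (k(C) = (C + 70)/(C - 15) = (70 + C)/(-15 + C))
-15891 + k(-217/I(U(-2, 2))) = -15891 + (70 - 217/(-2 + 3))/(-15 - 217/(-2 + 3)) = -15891 + (70 - 217/1)/(-15 - 217/1) = -15891 + (70 - 217*1)/(-15 - 217*1) = -15891 + (70 - 217)/(-15 - 217) = -15891 - 147/(-232) = -15891 - 1/232*(-147) = -15891 + 147/232 = -3686565/232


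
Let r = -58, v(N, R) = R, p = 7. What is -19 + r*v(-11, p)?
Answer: -425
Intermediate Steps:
-19 + r*v(-11, p) = -19 - 58*7 = -19 - 406 = -425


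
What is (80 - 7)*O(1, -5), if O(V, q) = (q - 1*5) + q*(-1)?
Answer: -365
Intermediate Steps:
O(V, q) = -5 (O(V, q) = (q - 5) - q = (-5 + q) - q = -5)
(80 - 7)*O(1, -5) = (80 - 7)*(-5) = 73*(-5) = -365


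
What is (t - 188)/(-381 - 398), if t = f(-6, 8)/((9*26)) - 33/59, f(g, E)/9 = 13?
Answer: 22191/91922 ≈ 0.24141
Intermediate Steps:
f(g, E) = 117 (f(g, E) = 9*13 = 117)
t = -7/118 (t = 117/((9*26)) - 33/59 = 117/234 - 33*1/59 = 117*(1/234) - 33/59 = 1/2 - 33/59 = -7/118 ≈ -0.059322)
(t - 188)/(-381 - 398) = (-7/118 - 188)/(-381 - 398) = -22191/118/(-779) = -22191/118*(-1/779) = 22191/91922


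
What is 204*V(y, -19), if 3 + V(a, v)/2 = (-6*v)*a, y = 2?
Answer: 91800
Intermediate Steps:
V(a, v) = -6 - 12*a*v (V(a, v) = -6 + 2*((-6*v)*a) = -6 + 2*(-6*a*v) = -6 - 12*a*v)
204*V(y, -19) = 204*(-6 - 12*2*(-19)) = 204*(-6 + 456) = 204*450 = 91800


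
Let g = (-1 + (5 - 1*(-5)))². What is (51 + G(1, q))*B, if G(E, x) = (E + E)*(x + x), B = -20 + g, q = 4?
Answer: 4087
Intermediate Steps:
g = 81 (g = (-1 + (5 + 5))² = (-1 + 10)² = 9² = 81)
B = 61 (B = -20 + 81 = 61)
G(E, x) = 4*E*x (G(E, x) = (2*E)*(2*x) = 4*E*x)
(51 + G(1, q))*B = (51 + 4*1*4)*61 = (51 + 16)*61 = 67*61 = 4087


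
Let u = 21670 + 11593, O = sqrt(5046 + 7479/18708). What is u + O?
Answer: 33263 + sqrt(49060715091)/3118 ≈ 33334.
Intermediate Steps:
O = sqrt(49060715091)/3118 (O = sqrt(5046 + 7479*(1/18708)) = sqrt(5046 + 2493/6236) = sqrt(31469349/6236) = sqrt(49060715091)/3118 ≈ 71.038)
u = 33263
u + O = 33263 + sqrt(49060715091)/3118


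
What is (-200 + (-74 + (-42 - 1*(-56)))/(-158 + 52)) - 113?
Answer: -16559/53 ≈ -312.43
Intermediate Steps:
(-200 + (-74 + (-42 - 1*(-56)))/(-158 + 52)) - 113 = (-200 + (-74 + (-42 + 56))/(-106)) - 113 = (-200 + (-74 + 14)*(-1/106)) - 113 = (-200 - 60*(-1/106)) - 113 = (-200 + 30/53) - 113 = -10570/53 - 113 = -16559/53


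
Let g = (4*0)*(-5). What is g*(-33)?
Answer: 0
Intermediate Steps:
g = 0 (g = 0*(-5) = 0)
g*(-33) = 0*(-33) = 0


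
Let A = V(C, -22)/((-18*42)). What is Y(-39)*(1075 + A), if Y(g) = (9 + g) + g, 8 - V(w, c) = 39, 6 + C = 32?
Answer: -18692813/252 ≈ -74178.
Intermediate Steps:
C = 26 (C = -6 + 32 = 26)
V(w, c) = -31 (V(w, c) = 8 - 1*39 = 8 - 39 = -31)
Y(g) = 9 + 2*g
A = 31/756 (A = -31/((-18*42)) = -31/(-756) = -31*(-1/756) = 31/756 ≈ 0.041005)
Y(-39)*(1075 + A) = (9 + 2*(-39))*(1075 + 31/756) = (9 - 78)*(812731/756) = -69*812731/756 = -18692813/252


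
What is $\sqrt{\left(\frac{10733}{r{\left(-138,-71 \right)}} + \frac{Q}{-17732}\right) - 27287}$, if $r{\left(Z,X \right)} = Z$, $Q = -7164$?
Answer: $\frac{i \sqrt{10240923236095266}}{611754} \approx 165.42 i$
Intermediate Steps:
$\sqrt{\left(\frac{10733}{r{\left(-138,-71 \right)}} + \frac{Q}{-17732}\right) - 27287} = \sqrt{\left(\frac{10733}{-138} - \frac{7164}{-17732}\right) - 27287} = \sqrt{\left(10733 \left(- \frac{1}{138}\right) - - \frac{1791}{4433}\right) - 27287} = \sqrt{\left(- \frac{10733}{138} + \frac{1791}{4433}\right) - 27287} = \sqrt{- \frac{47332231}{611754} - 27287} = \sqrt{- \frac{16740263629}{611754}} = \frac{i \sqrt{10240923236095266}}{611754}$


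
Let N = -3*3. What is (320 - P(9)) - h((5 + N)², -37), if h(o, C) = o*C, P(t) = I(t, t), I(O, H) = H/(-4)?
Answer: 3657/4 ≈ 914.25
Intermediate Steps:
N = -9
I(O, H) = -H/4 (I(O, H) = H*(-¼) = -H/4)
P(t) = -t/4
h(o, C) = C*o
(320 - P(9)) - h((5 + N)², -37) = (320 - (-1)*9/4) - (-37)*(5 - 9)² = (320 - 1*(-9/4)) - (-37)*(-4)² = (320 + 9/4) - (-37)*16 = 1289/4 - 1*(-592) = 1289/4 + 592 = 3657/4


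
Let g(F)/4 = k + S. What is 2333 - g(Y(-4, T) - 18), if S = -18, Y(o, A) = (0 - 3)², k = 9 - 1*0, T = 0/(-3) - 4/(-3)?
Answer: 2369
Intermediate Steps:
T = 4/3 (T = 0*(-⅓) - 4*(-⅓) = 0 + 4/3 = 4/3 ≈ 1.3333)
k = 9 (k = 9 + 0 = 9)
Y(o, A) = 9 (Y(o, A) = (-3)² = 9)
g(F) = -36 (g(F) = 4*(9 - 18) = 4*(-9) = -36)
2333 - g(Y(-4, T) - 18) = 2333 - 1*(-36) = 2333 + 36 = 2369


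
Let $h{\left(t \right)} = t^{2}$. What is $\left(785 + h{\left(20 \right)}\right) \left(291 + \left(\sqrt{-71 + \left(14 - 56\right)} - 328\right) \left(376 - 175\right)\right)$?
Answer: $-77779845 + 238185 i \sqrt{113} \approx -7.778 \cdot 10^{7} + 2.5319 \cdot 10^{6} i$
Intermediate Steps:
$\left(785 + h{\left(20 \right)}\right) \left(291 + \left(\sqrt{-71 + \left(14 - 56\right)} - 328\right) \left(376 - 175\right)\right) = \left(785 + 20^{2}\right) \left(291 + \left(\sqrt{-71 + \left(14 - 56\right)} - 328\right) \left(376 - 175\right)\right) = \left(785 + 400\right) \left(291 + \left(\sqrt{-71 + \left(14 - 56\right)} - 328\right) 201\right) = 1185 \left(291 + \left(\sqrt{-71 - 42} - 328\right) 201\right) = 1185 \left(291 + \left(\sqrt{-113} - 328\right) 201\right) = 1185 \left(291 + \left(i \sqrt{113} - 328\right) 201\right) = 1185 \left(291 + \left(-328 + i \sqrt{113}\right) 201\right) = 1185 \left(291 - \left(65928 - 201 i \sqrt{113}\right)\right) = 1185 \left(-65637 + 201 i \sqrt{113}\right) = -77779845 + 238185 i \sqrt{113}$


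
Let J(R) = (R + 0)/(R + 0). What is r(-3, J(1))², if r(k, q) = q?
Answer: 1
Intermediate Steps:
J(R) = 1 (J(R) = R/R = 1)
r(-3, J(1))² = 1² = 1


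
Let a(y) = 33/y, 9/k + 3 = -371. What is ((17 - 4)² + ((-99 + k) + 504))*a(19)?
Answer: 644001/646 ≈ 996.91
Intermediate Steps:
k = -9/374 (k = 9/(-3 - 371) = 9/(-374) = 9*(-1/374) = -9/374 ≈ -0.024064)
((17 - 4)² + ((-99 + k) + 504))*a(19) = ((17 - 4)² + ((-99 - 9/374) + 504))*(33/19) = (13² + (-37035/374 + 504))*(33*(1/19)) = (169 + 151461/374)*(33/19) = (214667/374)*(33/19) = 644001/646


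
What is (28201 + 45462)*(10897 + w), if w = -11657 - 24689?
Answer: -1874649687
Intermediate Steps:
w = -36346
(28201 + 45462)*(10897 + w) = (28201 + 45462)*(10897 - 36346) = 73663*(-25449) = -1874649687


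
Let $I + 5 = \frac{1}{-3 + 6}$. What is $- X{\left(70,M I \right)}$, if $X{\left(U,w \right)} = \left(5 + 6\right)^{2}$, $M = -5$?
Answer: $-121$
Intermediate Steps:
$I = - \frac{14}{3}$ ($I = -5 + \frac{1}{-3 + 6} = -5 + \frac{1}{3} = - \frac{14}{3} \approx -4.6667$)
$X{\left(U,w \right)} = 121$ ($X{\left(U,w \right)} = 11^{2} = 121$)
$- X{\left(70,M I \right)} = \left(-1\right) 121 = -121$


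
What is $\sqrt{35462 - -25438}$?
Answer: $10 \sqrt{609} \approx 246.78$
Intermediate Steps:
$\sqrt{35462 - -25438} = \sqrt{35462 + 25438} = \sqrt{60900} = 10 \sqrt{609}$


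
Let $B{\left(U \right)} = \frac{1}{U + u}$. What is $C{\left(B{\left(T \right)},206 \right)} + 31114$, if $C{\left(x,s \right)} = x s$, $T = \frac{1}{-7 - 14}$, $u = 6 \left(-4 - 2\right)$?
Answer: $\frac{23548972}{757} \approx 31108.0$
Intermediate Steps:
$u = -36$ ($u = 6 \left(-6\right) = -36$)
$T = - \frac{1}{21}$ ($T = \frac{1}{-21} = - \frac{1}{21} \approx -0.047619$)
$B{\left(U \right)} = \frac{1}{-36 + U}$ ($B{\left(U \right)} = \frac{1}{U - 36} = \frac{1}{-36 + U}$)
$C{\left(x,s \right)} = s x$
$C{\left(B{\left(T \right)},206 \right)} + 31114 = \frac{206}{-36 - \frac{1}{21}} + 31114 = \frac{206}{- \frac{757}{21}} + 31114 = 206 \left(- \frac{21}{757}\right) + 31114 = - \frac{4326}{757} + 31114 = \frac{23548972}{757}$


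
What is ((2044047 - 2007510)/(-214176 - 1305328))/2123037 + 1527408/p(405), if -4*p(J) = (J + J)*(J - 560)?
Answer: 40554419910163451/833373830192400 ≈ 48.663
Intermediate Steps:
p(J) = -J*(-560 + J)/2 (p(J) = -(J + J)*(J - 560)/4 = -2*J*(-560 + J)/4 = -J*(-560 + J)/2)
((2044047 - 2007510)/(-214176 - 1305328))/2123037 + 1527408/p(405) = ((2044047 - 2007510)/(-214176 - 1305328))/2123037 + 1527408/(((½)*405*(560 - 1*405))) = (36537/(-1519504))*(1/2123037) + 1527408/(((½)*405*(560 - 405))) = (36537*(-1/1519504))*(1/2123037) + 1527408/(((½)*405*155)) = -36537/1519504*1/2123037 + 1527408/(62775/2) = -12179/1075321071216 + 1527408*(2/62775) = -12179/1075321071216 + 339424/6975 = 40554419910163451/833373830192400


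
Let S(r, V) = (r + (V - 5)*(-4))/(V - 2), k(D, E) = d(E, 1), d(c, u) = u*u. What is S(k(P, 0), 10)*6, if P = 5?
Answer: -57/4 ≈ -14.250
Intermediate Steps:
d(c, u) = u²
k(D, E) = 1 (k(D, E) = 1² = 1)
S(r, V) = (20 + r - 4*V)/(-2 + V) (S(r, V) = (r + (-5 + V)*(-4))/(-2 + V) = (r + (20 - 4*V))/(-2 + V) = (20 + r - 4*V)/(-2 + V))
S(k(P, 0), 10)*6 = ((20 + 1 - 4*10)/(-2 + 10))*6 = ((20 + 1 - 40)/8)*6 = ((⅛)*(-19))*6 = -19/8*6 = -57/4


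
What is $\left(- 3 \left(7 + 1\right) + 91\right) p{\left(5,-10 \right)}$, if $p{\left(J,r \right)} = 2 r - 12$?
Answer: $-2144$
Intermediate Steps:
$p{\left(J,r \right)} = -12 + 2 r$
$\left(- 3 \left(7 + 1\right) + 91\right) p{\left(5,-10 \right)} = \left(- 3 \left(7 + 1\right) + 91\right) \left(-12 + 2 \left(-10\right)\right) = \left(\left(-3\right) 8 + 91\right) \left(-12 - 20\right) = \left(-24 + 91\right) \left(-32\right) = 67 \left(-32\right) = -2144$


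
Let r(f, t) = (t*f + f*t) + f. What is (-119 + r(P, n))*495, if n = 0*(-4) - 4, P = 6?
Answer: -79695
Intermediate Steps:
n = -4 (n = 0 - 4 = -4)
r(f, t) = f + 2*f*t (r(f, t) = (f*t + f*t) + f = 2*f*t + f = f + 2*f*t)
(-119 + r(P, n))*495 = (-119 + 6*(1 + 2*(-4)))*495 = (-119 + 6*(1 - 8))*495 = (-119 + 6*(-7))*495 = (-119 - 42)*495 = -161*495 = -79695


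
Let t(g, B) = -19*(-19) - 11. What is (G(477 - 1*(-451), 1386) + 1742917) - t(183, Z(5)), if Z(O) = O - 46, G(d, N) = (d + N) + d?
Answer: 1745809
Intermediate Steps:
G(d, N) = N + 2*d (G(d, N) = (N + d) + d = N + 2*d)
Z(O) = -46 + O
t(g, B) = 350 (t(g, B) = 361 - 11 = 350)
(G(477 - 1*(-451), 1386) + 1742917) - t(183, Z(5)) = ((1386 + 2*(477 - 1*(-451))) + 1742917) - 1*350 = ((1386 + 2*(477 + 451)) + 1742917) - 350 = ((1386 + 2*928) + 1742917) - 350 = ((1386 + 1856) + 1742917) - 350 = (3242 + 1742917) - 350 = 1746159 - 350 = 1745809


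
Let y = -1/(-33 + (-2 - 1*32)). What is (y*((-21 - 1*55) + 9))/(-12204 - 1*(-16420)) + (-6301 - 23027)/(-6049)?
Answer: 123640799/25502584 ≈ 4.8482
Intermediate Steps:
y = 1/67 (y = -1/(-33 + (-2 - 32)) = -1/(-33 - 34) = -1/(-67) = -1*(-1/67) = 1/67 ≈ 0.014925)
(y*((-21 - 1*55) + 9))/(-12204 - 1*(-16420)) + (-6301 - 23027)/(-6049) = (((-21 - 1*55) + 9)/67)/(-12204 - 1*(-16420)) + (-6301 - 23027)/(-6049) = (((-21 - 55) + 9)/67)/(-12204 + 16420) - 29328*(-1/6049) = ((-76 + 9)/67)/4216 + 29328/6049 = ((1/67)*(-67))*(1/4216) + 29328/6049 = -1*1/4216 + 29328/6049 = -1/4216 + 29328/6049 = 123640799/25502584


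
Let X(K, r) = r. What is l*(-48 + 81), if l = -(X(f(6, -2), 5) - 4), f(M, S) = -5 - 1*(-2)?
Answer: -33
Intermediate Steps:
f(M, S) = -3 (f(M, S) = -5 + 2 = -3)
l = -1 (l = -(5 - 4) = -1*1 = -1)
l*(-48 + 81) = -(-48 + 81) = -1*33 = -33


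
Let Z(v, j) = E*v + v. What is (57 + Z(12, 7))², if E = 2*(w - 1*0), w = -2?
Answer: 441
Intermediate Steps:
E = -4 (E = 2*(-2 - 1*0) = 2*(-2 + 0) = 2*(-2) = -4)
Z(v, j) = -3*v (Z(v, j) = -4*v + v = -3*v)
(57 + Z(12, 7))² = (57 - 3*12)² = (57 - 36)² = 21² = 441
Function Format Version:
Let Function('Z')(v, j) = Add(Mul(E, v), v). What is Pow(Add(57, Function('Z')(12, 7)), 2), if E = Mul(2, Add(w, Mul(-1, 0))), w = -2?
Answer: 441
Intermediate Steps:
E = -4 (E = Mul(2, Add(-2, Mul(-1, 0))) = Mul(2, Add(-2, 0)) = Mul(2, -2) = -4)
Function('Z')(v, j) = Mul(-3, v) (Function('Z')(v, j) = Add(Mul(-4, v), v) = Mul(-3, v))
Pow(Add(57, Function('Z')(12, 7)), 2) = Pow(Add(57, Mul(-3, 12)), 2) = Pow(Add(57, -36), 2) = Pow(21, 2) = 441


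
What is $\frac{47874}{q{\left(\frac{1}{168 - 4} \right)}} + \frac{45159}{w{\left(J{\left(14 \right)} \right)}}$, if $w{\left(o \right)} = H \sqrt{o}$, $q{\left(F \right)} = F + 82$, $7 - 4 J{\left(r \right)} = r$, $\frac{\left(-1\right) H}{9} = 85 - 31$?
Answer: $\frac{2617112}{4483} + \frac{15053 i \sqrt{7}}{567} \approx 583.79 + 70.241 i$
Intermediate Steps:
$H = -486$ ($H = - 9 \left(85 - 31\right) = \left(-9\right) 54 = -486$)
$J{\left(r \right)} = \frac{7}{4} - \frac{r}{4}$
$q{\left(F \right)} = 82 + F$
$w{\left(o \right)} = - 486 \sqrt{o}$
$\frac{47874}{q{\left(\frac{1}{168 - 4} \right)}} + \frac{45159}{w{\left(J{\left(14 \right)} \right)}} = \frac{47874}{82 + \frac{1}{168 - 4}} + \frac{45159}{\left(-486\right) \sqrt{\frac{7}{4} - \frac{7}{2}}} = \frac{47874}{82 + \frac{1}{164}} + \frac{45159}{\left(-486\right) \sqrt{\frac{7}{4} - \frac{7}{2}}} = \frac{47874}{82 + \frac{1}{164}} + \frac{45159}{\left(-486\right) \sqrt{- \frac{7}{4}}} = \frac{47874}{\frac{13449}{164}} + \frac{45159}{\left(-486\right) \frac{i \sqrt{7}}{2}} = 47874 \cdot \frac{164}{13449} + \frac{45159}{\left(-243\right) i \sqrt{7}} = \frac{2617112}{4483} + 45159 \frac{i \sqrt{7}}{1701} = \frac{2617112}{4483} + \frac{15053 i \sqrt{7}}{567}$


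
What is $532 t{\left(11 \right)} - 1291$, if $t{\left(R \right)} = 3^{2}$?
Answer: $3497$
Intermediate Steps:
$t{\left(R \right)} = 9$
$532 t{\left(11 \right)} - 1291 = 532 \cdot 9 - 1291 = 4788 - 1291 = 3497$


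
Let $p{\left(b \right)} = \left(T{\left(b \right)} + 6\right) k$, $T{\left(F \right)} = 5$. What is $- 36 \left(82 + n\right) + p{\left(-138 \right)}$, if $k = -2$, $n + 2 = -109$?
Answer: $1022$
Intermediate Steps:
$n = -111$ ($n = -2 - 109 = -111$)
$p{\left(b \right)} = -22$ ($p{\left(b \right)} = \left(5 + 6\right) \left(-2\right) = 11 \left(-2\right) = -22$)
$- 36 \left(82 + n\right) + p{\left(-138 \right)} = - 36 \left(82 - 111\right) - 22 = \left(-36\right) \left(-29\right) - 22 = 1044 - 22 = 1022$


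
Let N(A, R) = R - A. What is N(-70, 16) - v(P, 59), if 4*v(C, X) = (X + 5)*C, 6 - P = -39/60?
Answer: -102/5 ≈ -20.400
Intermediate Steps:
P = 133/20 (P = 6 - (-39)/60 = 6 - 1*(-13/20) = 6 + 13/20 = 133/20 ≈ 6.6500)
v(C, X) = C*(5 + X)/4 (v(C, X) = ((X + 5)*C)/4 = ((5 + X)*C)/4 = (C*(5 + X))/4 = C*(5 + X)/4)
N(-70, 16) - v(P, 59) = (16 - 1*(-70)) - 133*(5 + 59)/(4*20) = (16 + 70) - 133*64/(4*20) = 86 - 1*532/5 = 86 - 532/5 = -102/5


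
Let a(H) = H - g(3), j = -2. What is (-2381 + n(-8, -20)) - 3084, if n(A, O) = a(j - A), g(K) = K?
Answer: -5462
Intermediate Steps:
a(H) = -3 + H (a(H) = H - 1*3 = H - 3 = -3 + H)
n(A, O) = -5 - A (n(A, O) = -3 + (-2 - A) = -5 - A)
(-2381 + n(-8, -20)) - 3084 = (-2381 + (-5 - 1*(-8))) - 3084 = (-2381 + (-5 + 8)) - 3084 = (-2381 + 3) - 3084 = -2378 - 3084 = -5462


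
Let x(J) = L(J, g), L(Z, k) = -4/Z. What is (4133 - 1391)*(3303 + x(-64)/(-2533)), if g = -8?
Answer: 183527520693/20264 ≈ 9.0568e+6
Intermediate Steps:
x(J) = -4/J
(4133 - 1391)*(3303 + x(-64)/(-2533)) = (4133 - 1391)*(3303 - 4/(-64)/(-2533)) = 2742*(3303 - 4*(-1/64)*(-1/2533)) = 2742*(3303 + (1/16)*(-1/2533)) = 2742*(3303 - 1/40528) = 2742*(133863983/40528) = 183527520693/20264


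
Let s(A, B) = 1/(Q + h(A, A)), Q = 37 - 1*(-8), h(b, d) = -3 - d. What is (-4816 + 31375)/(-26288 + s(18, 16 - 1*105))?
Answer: -637416/630911 ≈ -1.0103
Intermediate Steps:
Q = 45 (Q = 37 + 8 = 45)
s(A, B) = 1/(42 - A) (s(A, B) = 1/(45 + (-3 - A)) = 1/(42 - A))
(-4816 + 31375)/(-26288 + s(18, 16 - 1*105)) = (-4816 + 31375)/(-26288 - 1/(-42 + 18)) = 26559/(-26288 - 1/(-24)) = 26559/(-26288 - 1*(-1/24)) = 26559/(-26288 + 1/24) = 26559/(-630911/24) = 26559*(-24/630911) = -637416/630911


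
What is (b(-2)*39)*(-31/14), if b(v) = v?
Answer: 1209/7 ≈ 172.71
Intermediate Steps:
(b(-2)*39)*(-31/14) = (-2*39)*(-31/14) = -(-2418)/14 = -78*(-31/14) = 1209/7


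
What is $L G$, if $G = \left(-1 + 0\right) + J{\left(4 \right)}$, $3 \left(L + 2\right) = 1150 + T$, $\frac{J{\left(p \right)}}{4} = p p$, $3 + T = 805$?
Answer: $40866$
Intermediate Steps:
$T = 802$ ($T = -3 + 805 = 802$)
$J{\left(p \right)} = 4 p^{2}$ ($J{\left(p \right)} = 4 p p = 4 p^{2}$)
$L = \frac{1946}{3}$ ($L = -2 + \frac{1150 + 802}{3} = -2 + \frac{1}{3} \cdot 1952 = -2 + \frac{1952}{3} = \frac{1946}{3} \approx 648.67$)
$G = 63$ ($G = \left(-1 + 0\right) + 4 \cdot 4^{2} = -1 + 4 \cdot 16 = -1 + 64 = 63$)
$L G = \frac{1946}{3} \cdot 63 = 40866$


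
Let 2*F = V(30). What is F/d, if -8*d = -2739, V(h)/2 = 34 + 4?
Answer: 304/2739 ≈ 0.11099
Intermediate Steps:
V(h) = 76 (V(h) = 2*(34 + 4) = 2*38 = 76)
F = 38 (F = (½)*76 = 38)
d = 2739/8 (d = -⅛*(-2739) = 2739/8 ≈ 342.38)
F/d = 38/(2739/8) = 38*(8/2739) = 304/2739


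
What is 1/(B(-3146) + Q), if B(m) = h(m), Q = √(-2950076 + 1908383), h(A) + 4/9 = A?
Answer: -254862/886286257 - 81*I*√1041693/886286257 ≈ -0.00028756 - 9.3278e-5*I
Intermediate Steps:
h(A) = -4/9 + A
Q = I*√1041693 (Q = √(-1041693) = I*√1041693 ≈ 1020.6*I)
B(m) = -4/9 + m
1/(B(-3146) + Q) = 1/((-4/9 - 3146) + I*√1041693) = 1/(-28318/9 + I*√1041693)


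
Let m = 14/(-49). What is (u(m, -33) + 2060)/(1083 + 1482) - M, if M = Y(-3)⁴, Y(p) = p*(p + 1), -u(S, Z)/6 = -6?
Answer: -3322144/2565 ≈ -1295.2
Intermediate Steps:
m = -2/7 (m = 14*(-1/49) = -2/7 ≈ -0.28571)
u(S, Z) = 36 (u(S, Z) = -6*(-6) = 36)
Y(p) = p*(1 + p)
M = 1296 (M = (-3*(1 - 3))⁴ = (-3*(-2))⁴ = 6⁴ = 1296)
(u(m, -33) + 2060)/(1083 + 1482) - M = (36 + 2060)/(1083 + 1482) - 1*1296 = 2096/2565 - 1296 = -3322144/2565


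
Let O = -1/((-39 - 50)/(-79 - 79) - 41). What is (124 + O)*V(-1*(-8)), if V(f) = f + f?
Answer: 12678304/6389 ≈ 1984.4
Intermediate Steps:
V(f) = 2*f
O = 158/6389 (O = -1/(-89/(-158) - 41) = -1/(-89*(-1/158) - 41) = -1/(89/158 - 41) = -1/(-6389/158) = -1*(-158/6389) = 158/6389 ≈ 0.024730)
(124 + O)*V(-1*(-8)) = (124 + 158/6389)*(2*(-1*(-8))) = 792394*(2*8)/6389 = (792394/6389)*16 = 12678304/6389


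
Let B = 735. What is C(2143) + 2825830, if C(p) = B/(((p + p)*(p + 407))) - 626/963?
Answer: 1982774417110867/701661060 ≈ 2.8258e+6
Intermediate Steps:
C(p) = -626/963 + 735/(2*p*(407 + p)) (C(p) = 735/(((p + p)*(p + 407))) - 626/963 = 735/(((2*p)*(407 + p))) - 626*1/963 = 735/((2*p*(407 + p))) - 626/963 = 735*(1/(2*p*(407 + p))) - 626/963 = 735/(2*p*(407 + p)) - 626/963 = -626/963 + 735/(2*p*(407 + p)))
C(2143) + 2825830 = (1/1926)*(707805 - 509564*2143 - 1252*2143²)/(2143*(407 + 2143)) + 2825830 = (1/1926)*(1/2143)*(707805 - 1091995652 - 1252*4592449)/2550 + 2825830 = (1/1926)*(1/2143)*(1/2550)*(707805 - 1091995652 - 5749746148) + 2825830 = (1/1926)*(1/2143)*(1/2550)*(-6841033995) + 2825830 = -456068933/701661060 + 2825830 = 1982774417110867/701661060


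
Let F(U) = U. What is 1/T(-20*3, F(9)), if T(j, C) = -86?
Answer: -1/86 ≈ -0.011628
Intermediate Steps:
1/T(-20*3, F(9)) = 1/(-86) = -1/86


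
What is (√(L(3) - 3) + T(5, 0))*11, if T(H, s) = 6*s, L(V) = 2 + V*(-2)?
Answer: 11*I*√7 ≈ 29.103*I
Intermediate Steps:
L(V) = 2 - 2*V
(√(L(3) - 3) + T(5, 0))*11 = (√((2 - 2*3) - 3) + 6*0)*11 = (√((2 - 6) - 3) + 0)*11 = (√(-4 - 3) + 0)*11 = (√(-7) + 0)*11 = (I*√7 + 0)*11 = (I*√7)*11 = 11*I*√7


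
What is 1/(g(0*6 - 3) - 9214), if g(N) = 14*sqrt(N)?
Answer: -4607/42449192 - 7*I*sqrt(3)/42449192 ≈ -0.00010853 - 2.8562e-7*I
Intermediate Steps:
1/(g(0*6 - 3) - 9214) = 1/(14*sqrt(0*6 - 3) - 9214) = 1/(14*sqrt(0 - 3) - 9214) = 1/(14*sqrt(-3) - 9214) = 1/(14*(I*sqrt(3)) - 9214) = 1/(14*I*sqrt(3) - 9214) = 1/(-9214 + 14*I*sqrt(3))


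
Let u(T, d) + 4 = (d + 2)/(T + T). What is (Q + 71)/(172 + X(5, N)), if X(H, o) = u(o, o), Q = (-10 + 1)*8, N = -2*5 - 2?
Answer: -12/2021 ≈ -0.0059377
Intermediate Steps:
N = -12 (N = -10 - 2 = -12)
Q = -72 (Q = -9*8 = -72)
u(T, d) = -4 + (2 + d)/(2*T) (u(T, d) = -4 + (d + 2)/(T + T) = -4 + (2 + d)/((2*T)) = -4 + (2 + d)*(1/(2*T)) = -4 + (2 + d)/(2*T))
X(H, o) = (2 - 7*o)/(2*o) (X(H, o) = (2 + o - 8*o)/(2*o) = (2 - 7*o)/(2*o))
(Q + 71)/(172 + X(5, N)) = (-72 + 71)/(172 + (-7/2 + 1/(-12))) = -1/(172 + (-7/2 - 1/12)) = -1/(172 - 43/12) = -1/2021/12 = -1*12/2021 = -12/2021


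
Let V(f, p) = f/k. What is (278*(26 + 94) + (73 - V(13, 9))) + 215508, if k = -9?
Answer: 2240482/9 ≈ 2.4894e+5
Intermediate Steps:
V(f, p) = -f/9 (V(f, p) = f/(-9) = f*(-⅑) = -f/9)
(278*(26 + 94) + (73 - V(13, 9))) + 215508 = (278*(26 + 94) + (73 - (-1)*13/9)) + 215508 = (278*120 + (73 - 1*(-13/9))) + 215508 = (33360 + (73 + 13/9)) + 215508 = (33360 + 670/9) + 215508 = 300910/9 + 215508 = 2240482/9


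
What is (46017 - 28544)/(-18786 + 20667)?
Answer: 17473/1881 ≈ 9.2892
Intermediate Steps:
(46017 - 28544)/(-18786 + 20667) = 17473/1881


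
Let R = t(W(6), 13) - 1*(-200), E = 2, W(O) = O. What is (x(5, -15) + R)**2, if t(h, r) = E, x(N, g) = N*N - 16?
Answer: 44521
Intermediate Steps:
x(N, g) = -16 + N**2 (x(N, g) = N**2 - 16 = -16 + N**2)
t(h, r) = 2
R = 202 (R = 2 - 1*(-200) = 2 + 200 = 202)
(x(5, -15) + R)**2 = ((-16 + 5**2) + 202)**2 = ((-16 + 25) + 202)**2 = (9 + 202)**2 = 211**2 = 44521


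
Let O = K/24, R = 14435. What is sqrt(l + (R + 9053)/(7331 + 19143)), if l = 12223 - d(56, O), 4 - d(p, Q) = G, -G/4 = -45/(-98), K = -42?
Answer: sqrt(2140824433049)/13237 ≈ 110.54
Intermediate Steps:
G = -90/49 (G = -(-180)/(-98) = -(-180)*(-1)/98 = -4*45/98 = -90/49 ≈ -1.8367)
O = -7/4 (O = -42/24 = -42*1/24 = -7/4 ≈ -1.7500)
d(p, Q) = 286/49 (d(p, Q) = 4 - 1*(-90/49) = 4 + 90/49 = 286/49)
l = 598641/49 (l = 12223 - 1*286/49 = 12223 - 286/49 = 598641/49 ≈ 12217.)
sqrt(l + (R + 9053)/(7331 + 19143)) = sqrt(598641/49 + (14435 + 9053)/(7331 + 19143)) = sqrt(598641/49 + 23488/26474) = sqrt(598641/49 + 23488*(1/26474)) = sqrt(598641/49 + 11744/13237) = sqrt(1132112339/92659) = sqrt(2140824433049)/13237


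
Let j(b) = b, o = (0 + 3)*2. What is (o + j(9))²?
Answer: 225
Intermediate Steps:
o = 6 (o = 3*2 = 6)
(o + j(9))² = (6 + 9)² = 15² = 225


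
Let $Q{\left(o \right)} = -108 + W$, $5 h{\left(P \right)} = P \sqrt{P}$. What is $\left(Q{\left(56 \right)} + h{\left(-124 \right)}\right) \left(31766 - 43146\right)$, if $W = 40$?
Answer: $773840 + 564448 i \sqrt{31} \approx 7.7384 \cdot 10^{5} + 3.1427 \cdot 10^{6} i$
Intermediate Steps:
$h{\left(P \right)} = \frac{P^{\frac{3}{2}}}{5}$ ($h{\left(P \right)} = \frac{P \sqrt{P}}{5} = \frac{P^{\frac{3}{2}}}{5}$)
$Q{\left(o \right)} = -68$ ($Q{\left(o \right)} = -108 + 40 = -68$)
$\left(Q{\left(56 \right)} + h{\left(-124 \right)}\right) \left(31766 - 43146\right) = \left(-68 + \frac{\left(-124\right)^{\frac{3}{2}}}{5}\right) \left(31766 - 43146\right) = \left(-68 + \frac{\left(-248\right) i \sqrt{31}}{5}\right) \left(-11380\right) = \left(-68 - \frac{248 i \sqrt{31}}{5}\right) \left(-11380\right) = 773840 + 564448 i \sqrt{31}$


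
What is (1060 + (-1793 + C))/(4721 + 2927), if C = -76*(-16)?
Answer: 483/7648 ≈ 0.063154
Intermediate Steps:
C = 1216
(1060 + (-1793 + C))/(4721 + 2927) = (1060 + (-1793 + 1216))/(4721 + 2927) = (1060 - 577)/7648 = 483*(1/7648) = 483/7648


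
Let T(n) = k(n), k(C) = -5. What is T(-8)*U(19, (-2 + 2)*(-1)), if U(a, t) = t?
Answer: 0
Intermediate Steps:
T(n) = -5
T(-8)*U(19, (-2 + 2)*(-1)) = -5*(-2 + 2)*(-1) = -0*(-1) = -5*0 = 0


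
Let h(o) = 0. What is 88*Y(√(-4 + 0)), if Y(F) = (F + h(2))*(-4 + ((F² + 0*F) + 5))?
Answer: -528*I ≈ -528.0*I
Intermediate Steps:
Y(F) = F*(1 + F²) (Y(F) = (F + 0)*(-4 + ((F² + 0*F) + 5)) = F*(-4 + ((F² + 0) + 5)) = F*(-4 + (F² + 5)) = F*(-4 + (5 + F²)) = F*(1 + F²))
88*Y(√(-4 + 0)) = 88*(√(-4 + 0) + (√(-4 + 0))³) = 88*(√(-4) + (√(-4))³) = 88*(2*I + (2*I)³) = 88*(2*I - 8*I) = 88*(-6*I) = -528*I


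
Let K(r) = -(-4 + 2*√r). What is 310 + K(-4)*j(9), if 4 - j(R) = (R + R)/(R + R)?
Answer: 322 - 12*I ≈ 322.0 - 12.0*I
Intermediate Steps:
j(R) = 3 (j(R) = 4 - (R + R)/(R + R) = 4 - 2*R/(2*R) = 4 - 2*R*1/(2*R) = 4 - 1*1 = 4 - 1 = 3)
K(r) = 4 - 2*√r
310 + K(-4)*j(9) = 310 + (4 - 4*I)*3 = 310 + (12 - 12*I) = 322 - 12*I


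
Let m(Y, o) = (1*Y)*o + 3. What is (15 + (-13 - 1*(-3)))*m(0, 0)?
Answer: 15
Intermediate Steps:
m(Y, o) = 3 + Y*o (m(Y, o) = Y*o + 3 = 3 + Y*o)
(15 + (-13 - 1*(-3)))*m(0, 0) = (15 + (-13 - 1*(-3)))*(3 + 0*0) = (15 + (-13 + 3))*(3 + 0) = (15 - 10)*3 = 5*3 = 15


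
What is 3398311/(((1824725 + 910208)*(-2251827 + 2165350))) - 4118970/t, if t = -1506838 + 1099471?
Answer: 324723757288030211/32115293584556349 ≈ 10.111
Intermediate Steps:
t = -407367
3398311/(((1824725 + 910208)*(-2251827 + 2165350))) - 4118970/t = 3398311/(((1824725 + 910208)*(-2251827 + 2165350))) - 4118970/(-407367) = 3398311/((2734933*(-86477))) - 4118970*(-1/407367) = 3398311/(-236508801041) + 1372990/135789 = 3398311*(-1/236508801041) + 1372990/135789 = -3398311/236508801041 + 1372990/135789 = 324723757288030211/32115293584556349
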